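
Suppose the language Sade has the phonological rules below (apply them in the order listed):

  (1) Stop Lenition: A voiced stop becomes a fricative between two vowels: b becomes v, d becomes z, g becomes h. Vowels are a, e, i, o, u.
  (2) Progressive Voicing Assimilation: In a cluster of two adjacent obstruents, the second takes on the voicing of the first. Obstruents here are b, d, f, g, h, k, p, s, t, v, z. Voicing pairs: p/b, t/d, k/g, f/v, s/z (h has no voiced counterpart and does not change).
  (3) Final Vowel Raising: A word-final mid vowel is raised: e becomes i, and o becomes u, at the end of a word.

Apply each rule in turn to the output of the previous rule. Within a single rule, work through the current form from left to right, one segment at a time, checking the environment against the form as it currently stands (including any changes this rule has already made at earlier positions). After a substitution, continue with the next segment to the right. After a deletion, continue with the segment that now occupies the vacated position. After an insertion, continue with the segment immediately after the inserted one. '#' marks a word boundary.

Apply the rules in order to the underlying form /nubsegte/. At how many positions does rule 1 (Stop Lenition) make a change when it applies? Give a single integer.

(1) Stop Lenition: no change — [nubsegte]
(2) Progressive Voicing Assimilation: [nubsegte] → [nubzegde]
(3) Final Vowel Raising: [nubzegde] → [nubzegdi]
Rule 1 changed 0 position(s).

0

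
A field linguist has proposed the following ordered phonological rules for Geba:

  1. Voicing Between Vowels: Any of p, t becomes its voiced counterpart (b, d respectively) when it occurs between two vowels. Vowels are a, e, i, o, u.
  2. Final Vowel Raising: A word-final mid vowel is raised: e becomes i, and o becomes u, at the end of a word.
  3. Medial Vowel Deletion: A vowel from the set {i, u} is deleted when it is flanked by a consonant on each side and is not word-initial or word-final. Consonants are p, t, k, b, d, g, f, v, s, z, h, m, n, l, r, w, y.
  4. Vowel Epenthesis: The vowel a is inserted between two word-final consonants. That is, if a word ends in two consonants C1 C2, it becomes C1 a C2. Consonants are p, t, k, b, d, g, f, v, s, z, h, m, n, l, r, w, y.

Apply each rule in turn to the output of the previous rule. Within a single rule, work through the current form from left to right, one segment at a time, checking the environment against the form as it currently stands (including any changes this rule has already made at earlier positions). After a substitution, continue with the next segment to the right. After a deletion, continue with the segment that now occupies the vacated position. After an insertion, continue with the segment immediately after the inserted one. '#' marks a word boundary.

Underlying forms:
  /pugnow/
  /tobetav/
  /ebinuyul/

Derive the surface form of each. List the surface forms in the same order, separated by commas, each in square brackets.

/pugnow/:
  1 Voicing Between Vowels: no change — [pugnow]
  2 Final Vowel Raising: no change — [pugnow]
  3 Medial Vowel Deletion: [pugnow] → [pgnow]
  4 Vowel Epenthesis: no change — [pgnow]
/tobetav/:
  1 Voicing Between Vowels: [tobetav] → [tobedav]
  2 Final Vowel Raising: no change — [tobedav]
  3 Medial Vowel Deletion: no change — [tobedav]
  4 Vowel Epenthesis: no change — [tobedav]
/ebinuyul/:
  1 Voicing Between Vowels: no change — [ebinuyul]
  2 Final Vowel Raising: no change — [ebinuyul]
  3 Medial Vowel Deletion: [ebinuyul] → [ebnyl]
  4 Vowel Epenthesis: [ebnyl] → [ebnyal]

[pgnow], [tobedav], [ebnyal]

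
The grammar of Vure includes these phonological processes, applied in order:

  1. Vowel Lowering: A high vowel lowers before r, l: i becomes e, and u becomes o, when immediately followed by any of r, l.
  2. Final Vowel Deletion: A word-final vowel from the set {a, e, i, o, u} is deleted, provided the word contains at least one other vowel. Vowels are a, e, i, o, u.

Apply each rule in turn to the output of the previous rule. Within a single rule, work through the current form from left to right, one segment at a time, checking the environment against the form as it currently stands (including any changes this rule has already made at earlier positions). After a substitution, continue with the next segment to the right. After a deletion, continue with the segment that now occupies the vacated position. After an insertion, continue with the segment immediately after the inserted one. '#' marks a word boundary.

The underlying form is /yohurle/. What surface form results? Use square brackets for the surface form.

[yohorl]

1 Vowel Lowering: [yohurle] → [yohorle]
2 Final Vowel Deletion: [yohorle] → [yohorl]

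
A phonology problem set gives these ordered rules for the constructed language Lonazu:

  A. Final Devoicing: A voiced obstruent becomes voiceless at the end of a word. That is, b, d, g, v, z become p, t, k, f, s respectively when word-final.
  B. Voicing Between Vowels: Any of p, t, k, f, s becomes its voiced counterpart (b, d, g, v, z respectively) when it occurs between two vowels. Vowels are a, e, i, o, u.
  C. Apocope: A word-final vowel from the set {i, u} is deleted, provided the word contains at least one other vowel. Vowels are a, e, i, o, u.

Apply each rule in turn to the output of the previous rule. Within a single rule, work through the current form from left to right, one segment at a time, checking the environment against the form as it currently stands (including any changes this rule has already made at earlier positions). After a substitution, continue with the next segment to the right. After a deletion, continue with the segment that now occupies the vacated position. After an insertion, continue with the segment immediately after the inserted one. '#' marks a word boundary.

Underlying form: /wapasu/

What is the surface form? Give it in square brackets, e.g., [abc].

A Final Devoicing: no change — [wapasu]
B Voicing Between Vowels: [wapasu] → [wabazu]
C Apocope: [wabazu] → [wabaz]

[wabaz]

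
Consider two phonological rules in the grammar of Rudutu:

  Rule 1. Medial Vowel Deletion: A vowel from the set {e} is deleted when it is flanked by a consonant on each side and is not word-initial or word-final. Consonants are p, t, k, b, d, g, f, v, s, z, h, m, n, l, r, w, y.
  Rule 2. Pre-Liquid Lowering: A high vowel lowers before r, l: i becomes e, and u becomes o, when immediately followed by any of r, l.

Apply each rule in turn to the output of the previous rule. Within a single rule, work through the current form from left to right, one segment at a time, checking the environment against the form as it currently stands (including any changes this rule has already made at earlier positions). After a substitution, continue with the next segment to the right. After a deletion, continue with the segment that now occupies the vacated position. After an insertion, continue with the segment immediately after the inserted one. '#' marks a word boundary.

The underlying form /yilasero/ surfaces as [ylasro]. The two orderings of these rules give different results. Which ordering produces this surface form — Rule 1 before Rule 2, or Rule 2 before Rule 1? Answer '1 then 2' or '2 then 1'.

2 then 1

Order 1 then 2:
  1 Medial Vowel Deletion: [yilasero] → [yilasro]
  2 Pre-Liquid Lowering: [yilasro] → [yelasro]
  result: [yelasro]
Order 2 then 1:
  2 Pre-Liquid Lowering: [yilasero] → [yelasero]
  1 Medial Vowel Deletion: [yelasero] → [ylasro]
  result: [ylasro]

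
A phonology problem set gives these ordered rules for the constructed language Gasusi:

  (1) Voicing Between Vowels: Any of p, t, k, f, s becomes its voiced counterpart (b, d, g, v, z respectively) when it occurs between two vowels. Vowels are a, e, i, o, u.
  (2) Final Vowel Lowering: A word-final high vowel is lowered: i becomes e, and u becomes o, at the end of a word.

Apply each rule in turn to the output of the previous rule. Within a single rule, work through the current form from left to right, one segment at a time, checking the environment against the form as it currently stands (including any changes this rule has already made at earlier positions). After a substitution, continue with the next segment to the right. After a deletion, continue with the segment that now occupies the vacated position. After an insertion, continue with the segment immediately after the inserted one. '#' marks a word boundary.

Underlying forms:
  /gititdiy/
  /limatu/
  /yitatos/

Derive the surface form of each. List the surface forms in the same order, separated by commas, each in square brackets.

/gititdiy/:
  (1) Voicing Between Vowels: [gititdiy] → [giditdiy]
  (2) Final Vowel Lowering: no change — [giditdiy]
/limatu/:
  (1) Voicing Between Vowels: [limatu] → [limadu]
  (2) Final Vowel Lowering: [limadu] → [limado]
/yitatos/:
  (1) Voicing Between Vowels: [yitatos] → [yidados]
  (2) Final Vowel Lowering: no change — [yidados]

[giditdiy], [limado], [yidados]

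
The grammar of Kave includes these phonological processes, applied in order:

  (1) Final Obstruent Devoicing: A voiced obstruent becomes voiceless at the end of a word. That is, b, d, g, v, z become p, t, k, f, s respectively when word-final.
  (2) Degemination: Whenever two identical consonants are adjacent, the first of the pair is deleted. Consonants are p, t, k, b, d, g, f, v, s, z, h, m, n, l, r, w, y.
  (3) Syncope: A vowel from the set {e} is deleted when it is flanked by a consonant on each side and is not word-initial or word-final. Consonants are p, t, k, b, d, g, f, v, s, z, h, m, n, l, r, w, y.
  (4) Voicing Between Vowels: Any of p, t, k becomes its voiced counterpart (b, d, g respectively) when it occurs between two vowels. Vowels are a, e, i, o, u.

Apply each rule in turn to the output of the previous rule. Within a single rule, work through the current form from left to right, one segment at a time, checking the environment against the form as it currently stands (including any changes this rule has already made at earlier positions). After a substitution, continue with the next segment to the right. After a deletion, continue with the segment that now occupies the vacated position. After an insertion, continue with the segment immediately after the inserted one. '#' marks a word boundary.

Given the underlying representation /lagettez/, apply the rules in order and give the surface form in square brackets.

(1) Final Obstruent Devoicing: [lagettez] → [lagettes]
(2) Degemination: [lagettes] → [lagetes]
(3) Syncope: [lagetes] → [lagts]
(4) Voicing Between Vowels: no change — [lagts]

[lagts]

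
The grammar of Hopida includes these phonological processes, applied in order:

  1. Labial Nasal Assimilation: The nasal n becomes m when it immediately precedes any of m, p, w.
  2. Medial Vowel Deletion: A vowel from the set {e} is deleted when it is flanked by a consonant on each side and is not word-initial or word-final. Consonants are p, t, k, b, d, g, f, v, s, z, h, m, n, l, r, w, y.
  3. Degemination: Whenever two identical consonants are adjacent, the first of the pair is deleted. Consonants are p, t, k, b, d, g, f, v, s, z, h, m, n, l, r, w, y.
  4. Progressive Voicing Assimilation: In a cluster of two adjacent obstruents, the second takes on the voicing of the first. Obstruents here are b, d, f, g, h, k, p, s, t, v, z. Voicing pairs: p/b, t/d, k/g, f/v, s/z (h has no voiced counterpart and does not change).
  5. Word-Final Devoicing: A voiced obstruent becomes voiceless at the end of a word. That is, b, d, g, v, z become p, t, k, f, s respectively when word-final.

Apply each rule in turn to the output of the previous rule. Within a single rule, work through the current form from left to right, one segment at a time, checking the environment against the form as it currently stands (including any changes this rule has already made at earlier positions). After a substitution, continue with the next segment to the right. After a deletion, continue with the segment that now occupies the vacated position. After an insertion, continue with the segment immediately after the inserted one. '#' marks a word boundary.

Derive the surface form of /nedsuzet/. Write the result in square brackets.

[ndzuzt]

1 Labial Nasal Assimilation: no change — [nedsuzet]
2 Medial Vowel Deletion: [nedsuzet] → [ndsuzt]
3 Degemination: no change — [ndsuzt]
4 Progressive Voicing Assimilation: [ndsuzt] → [ndzuzd]
5 Word-Final Devoicing: [ndzuzd] → [ndzuzt]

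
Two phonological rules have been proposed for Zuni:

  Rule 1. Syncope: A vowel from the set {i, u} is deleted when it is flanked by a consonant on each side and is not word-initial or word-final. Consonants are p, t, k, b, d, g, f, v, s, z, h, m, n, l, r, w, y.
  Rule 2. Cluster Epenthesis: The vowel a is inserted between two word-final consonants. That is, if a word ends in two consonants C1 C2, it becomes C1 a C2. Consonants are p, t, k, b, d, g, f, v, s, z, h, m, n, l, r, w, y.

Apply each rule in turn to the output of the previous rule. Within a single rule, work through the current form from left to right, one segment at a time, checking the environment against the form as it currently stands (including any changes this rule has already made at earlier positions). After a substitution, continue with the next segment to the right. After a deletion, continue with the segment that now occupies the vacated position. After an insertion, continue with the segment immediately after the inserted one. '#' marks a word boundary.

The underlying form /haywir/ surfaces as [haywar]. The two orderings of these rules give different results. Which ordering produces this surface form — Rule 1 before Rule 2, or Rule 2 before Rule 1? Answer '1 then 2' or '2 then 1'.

1 then 2

Order 1 then 2:
  1 Syncope: [haywir] → [haywr]
  2 Cluster Epenthesis: [haywr] → [haywar]
  result: [haywar]
Order 2 then 1:
  2 Cluster Epenthesis: no change — [haywir]
  1 Syncope: [haywir] → [haywr]
  result: [haywr]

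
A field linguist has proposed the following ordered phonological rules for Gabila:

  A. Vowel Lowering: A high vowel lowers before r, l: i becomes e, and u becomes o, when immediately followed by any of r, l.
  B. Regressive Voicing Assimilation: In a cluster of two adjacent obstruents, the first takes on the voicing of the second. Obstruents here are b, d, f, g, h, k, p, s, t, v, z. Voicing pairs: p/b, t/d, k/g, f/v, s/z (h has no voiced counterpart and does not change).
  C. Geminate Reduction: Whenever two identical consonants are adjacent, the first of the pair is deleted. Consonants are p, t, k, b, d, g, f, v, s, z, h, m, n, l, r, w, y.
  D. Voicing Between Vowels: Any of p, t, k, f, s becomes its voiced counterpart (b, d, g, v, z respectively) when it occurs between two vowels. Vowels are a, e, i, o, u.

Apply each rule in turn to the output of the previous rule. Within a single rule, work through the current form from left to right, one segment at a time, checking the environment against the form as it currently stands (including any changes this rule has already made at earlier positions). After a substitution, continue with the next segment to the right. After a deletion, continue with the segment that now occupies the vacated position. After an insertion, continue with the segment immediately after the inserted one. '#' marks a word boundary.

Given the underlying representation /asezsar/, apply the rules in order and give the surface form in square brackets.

A Vowel Lowering: no change — [asezsar]
B Regressive Voicing Assimilation: [asezsar] → [asessar]
C Geminate Reduction: [asessar] → [asesar]
D Voicing Between Vowels: [asesar] → [azezar]

[azezar]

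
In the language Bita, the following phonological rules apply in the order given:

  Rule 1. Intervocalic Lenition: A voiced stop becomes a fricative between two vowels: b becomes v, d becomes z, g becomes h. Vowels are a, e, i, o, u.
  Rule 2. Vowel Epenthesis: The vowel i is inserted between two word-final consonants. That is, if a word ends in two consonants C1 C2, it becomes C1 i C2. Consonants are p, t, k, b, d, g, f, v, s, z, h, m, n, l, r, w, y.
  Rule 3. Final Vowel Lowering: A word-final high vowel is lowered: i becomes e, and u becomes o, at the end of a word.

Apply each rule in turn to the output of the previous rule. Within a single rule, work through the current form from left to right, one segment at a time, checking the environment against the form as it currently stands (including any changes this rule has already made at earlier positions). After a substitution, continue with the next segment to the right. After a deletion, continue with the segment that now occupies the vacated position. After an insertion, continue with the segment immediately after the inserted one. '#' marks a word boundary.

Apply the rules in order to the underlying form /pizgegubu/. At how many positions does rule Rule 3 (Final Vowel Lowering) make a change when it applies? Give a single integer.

Rule 1 Intervocalic Lenition: [pizgegubu] → [pizgehuvu]
Rule 2 Vowel Epenthesis: no change — [pizgehuvu]
Rule 3 Final Vowel Lowering: [pizgehuvu] → [pizgehuvo]
Rule Rule 3 changed 1 position(s).

1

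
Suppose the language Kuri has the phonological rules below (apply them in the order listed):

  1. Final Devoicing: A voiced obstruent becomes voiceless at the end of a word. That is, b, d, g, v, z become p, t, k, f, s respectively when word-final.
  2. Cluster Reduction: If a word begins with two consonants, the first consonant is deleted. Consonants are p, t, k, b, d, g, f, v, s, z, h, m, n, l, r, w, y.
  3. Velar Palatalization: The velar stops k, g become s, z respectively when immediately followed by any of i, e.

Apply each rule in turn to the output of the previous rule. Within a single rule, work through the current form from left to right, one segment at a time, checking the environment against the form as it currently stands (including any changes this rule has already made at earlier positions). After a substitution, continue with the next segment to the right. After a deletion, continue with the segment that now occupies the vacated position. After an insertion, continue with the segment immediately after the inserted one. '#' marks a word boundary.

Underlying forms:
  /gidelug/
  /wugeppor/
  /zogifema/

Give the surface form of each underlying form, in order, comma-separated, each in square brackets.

/gidelug/:
  1 Final Devoicing: [gidelug] → [gideluk]
  2 Cluster Reduction: no change — [gideluk]
  3 Velar Palatalization: [gideluk] → [zideluk]
/wugeppor/:
  1 Final Devoicing: no change — [wugeppor]
  2 Cluster Reduction: no change — [wugeppor]
  3 Velar Palatalization: [wugeppor] → [wuzeppor]
/zogifema/:
  1 Final Devoicing: no change — [zogifema]
  2 Cluster Reduction: no change — [zogifema]
  3 Velar Palatalization: [zogifema] → [zozifema]

[zideluk], [wuzeppor], [zozifema]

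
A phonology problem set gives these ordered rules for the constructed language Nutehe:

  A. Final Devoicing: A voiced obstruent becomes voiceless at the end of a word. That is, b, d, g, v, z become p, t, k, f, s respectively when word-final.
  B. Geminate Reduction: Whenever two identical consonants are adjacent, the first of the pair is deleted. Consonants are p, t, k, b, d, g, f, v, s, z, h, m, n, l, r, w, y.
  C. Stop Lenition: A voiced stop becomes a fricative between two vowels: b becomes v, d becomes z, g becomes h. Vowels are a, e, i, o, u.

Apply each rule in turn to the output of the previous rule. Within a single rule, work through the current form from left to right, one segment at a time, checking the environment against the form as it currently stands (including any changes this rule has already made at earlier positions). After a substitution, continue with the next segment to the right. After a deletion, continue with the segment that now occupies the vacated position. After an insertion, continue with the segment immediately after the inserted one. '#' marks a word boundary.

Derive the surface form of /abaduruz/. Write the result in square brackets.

[avazurus]

A Final Devoicing: [abaduruz] → [abadurus]
B Geminate Reduction: no change — [abadurus]
C Stop Lenition: [abadurus] → [avazurus]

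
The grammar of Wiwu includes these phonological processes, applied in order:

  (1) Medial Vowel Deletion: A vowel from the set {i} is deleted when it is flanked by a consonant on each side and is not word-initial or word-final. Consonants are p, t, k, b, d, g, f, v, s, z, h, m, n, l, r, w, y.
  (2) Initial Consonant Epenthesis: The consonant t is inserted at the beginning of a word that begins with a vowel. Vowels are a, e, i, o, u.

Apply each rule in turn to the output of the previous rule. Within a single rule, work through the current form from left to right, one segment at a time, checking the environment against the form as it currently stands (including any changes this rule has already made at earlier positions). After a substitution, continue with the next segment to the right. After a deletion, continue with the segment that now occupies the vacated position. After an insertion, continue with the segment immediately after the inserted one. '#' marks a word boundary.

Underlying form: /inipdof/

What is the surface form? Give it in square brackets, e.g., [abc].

[tinpdof]

(1) Medial Vowel Deletion: [inipdof] → [inpdof]
(2) Initial Consonant Epenthesis: [inpdof] → [tinpdof]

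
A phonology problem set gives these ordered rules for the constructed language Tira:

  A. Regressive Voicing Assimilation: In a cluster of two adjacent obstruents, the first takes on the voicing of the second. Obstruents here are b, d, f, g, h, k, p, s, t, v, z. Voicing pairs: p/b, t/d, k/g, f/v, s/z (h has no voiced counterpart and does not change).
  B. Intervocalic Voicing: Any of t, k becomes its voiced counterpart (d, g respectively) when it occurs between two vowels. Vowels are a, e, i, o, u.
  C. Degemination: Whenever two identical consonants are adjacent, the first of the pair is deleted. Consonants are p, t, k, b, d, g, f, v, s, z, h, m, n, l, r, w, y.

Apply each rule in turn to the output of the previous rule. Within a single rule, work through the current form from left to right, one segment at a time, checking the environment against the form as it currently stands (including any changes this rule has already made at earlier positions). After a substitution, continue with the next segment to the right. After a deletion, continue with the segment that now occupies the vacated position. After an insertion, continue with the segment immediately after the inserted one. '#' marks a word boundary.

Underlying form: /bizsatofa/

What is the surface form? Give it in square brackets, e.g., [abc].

A Regressive Voicing Assimilation: [bizsatofa] → [bissatofa]
B Intervocalic Voicing: [bissatofa] → [bissadofa]
C Degemination: [bissadofa] → [bisadofa]

[bisadofa]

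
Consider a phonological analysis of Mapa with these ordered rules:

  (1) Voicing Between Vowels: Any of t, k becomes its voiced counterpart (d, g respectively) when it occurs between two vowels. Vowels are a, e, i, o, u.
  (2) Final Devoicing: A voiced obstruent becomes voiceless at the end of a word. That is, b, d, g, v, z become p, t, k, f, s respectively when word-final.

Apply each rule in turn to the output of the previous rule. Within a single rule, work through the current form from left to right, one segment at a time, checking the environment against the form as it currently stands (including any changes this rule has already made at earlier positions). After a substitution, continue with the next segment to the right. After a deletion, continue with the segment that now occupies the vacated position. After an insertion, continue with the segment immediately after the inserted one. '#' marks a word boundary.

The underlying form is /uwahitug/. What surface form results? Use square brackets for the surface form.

[uwahiduk]

(1) Voicing Between Vowels: [uwahitug] → [uwahidug]
(2) Final Devoicing: [uwahidug] → [uwahiduk]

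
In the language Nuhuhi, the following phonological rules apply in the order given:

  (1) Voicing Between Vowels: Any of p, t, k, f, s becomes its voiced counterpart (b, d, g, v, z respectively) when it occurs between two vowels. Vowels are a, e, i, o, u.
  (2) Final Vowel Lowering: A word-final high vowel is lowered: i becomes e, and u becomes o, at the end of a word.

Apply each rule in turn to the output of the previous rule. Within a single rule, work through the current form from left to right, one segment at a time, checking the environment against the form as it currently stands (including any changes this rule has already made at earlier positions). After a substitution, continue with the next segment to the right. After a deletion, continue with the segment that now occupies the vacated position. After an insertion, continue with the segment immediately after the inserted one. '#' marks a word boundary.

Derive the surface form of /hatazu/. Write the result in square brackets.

[hadazo]

(1) Voicing Between Vowels: [hatazu] → [hadazu]
(2) Final Vowel Lowering: [hadazu] → [hadazo]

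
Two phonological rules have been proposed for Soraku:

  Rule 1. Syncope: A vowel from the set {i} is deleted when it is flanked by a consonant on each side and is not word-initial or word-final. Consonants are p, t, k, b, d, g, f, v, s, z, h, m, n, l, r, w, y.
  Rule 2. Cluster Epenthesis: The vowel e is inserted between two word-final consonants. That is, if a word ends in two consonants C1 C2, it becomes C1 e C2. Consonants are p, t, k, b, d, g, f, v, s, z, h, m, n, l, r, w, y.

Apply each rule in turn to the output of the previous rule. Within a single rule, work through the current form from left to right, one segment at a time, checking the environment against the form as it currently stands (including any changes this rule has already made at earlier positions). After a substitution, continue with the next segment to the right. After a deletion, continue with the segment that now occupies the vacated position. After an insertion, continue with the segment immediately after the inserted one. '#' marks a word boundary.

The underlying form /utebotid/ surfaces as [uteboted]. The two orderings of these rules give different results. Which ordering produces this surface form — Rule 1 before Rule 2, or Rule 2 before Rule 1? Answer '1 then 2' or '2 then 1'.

Order 1 then 2:
  1 Syncope: [utebotid] → [utebotd]
  2 Cluster Epenthesis: [utebotd] → [uteboted]
  result: [uteboted]
Order 2 then 1:
  2 Cluster Epenthesis: no change — [utebotid]
  1 Syncope: [utebotid] → [utebotd]
  result: [utebotd]

1 then 2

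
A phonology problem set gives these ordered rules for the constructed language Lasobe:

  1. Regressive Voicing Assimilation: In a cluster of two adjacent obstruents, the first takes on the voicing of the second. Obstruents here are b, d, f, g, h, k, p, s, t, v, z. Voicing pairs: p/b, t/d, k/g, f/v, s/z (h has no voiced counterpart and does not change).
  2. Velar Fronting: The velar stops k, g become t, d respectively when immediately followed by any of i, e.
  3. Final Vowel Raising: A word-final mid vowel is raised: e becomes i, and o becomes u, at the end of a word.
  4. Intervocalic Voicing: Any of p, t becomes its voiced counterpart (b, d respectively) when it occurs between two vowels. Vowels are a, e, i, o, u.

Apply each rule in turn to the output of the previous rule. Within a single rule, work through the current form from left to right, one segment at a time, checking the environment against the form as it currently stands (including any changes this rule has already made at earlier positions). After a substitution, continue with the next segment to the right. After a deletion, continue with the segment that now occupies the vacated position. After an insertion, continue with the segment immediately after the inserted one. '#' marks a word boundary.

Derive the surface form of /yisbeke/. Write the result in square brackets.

1 Regressive Voicing Assimilation: [yisbeke] → [yizbeke]
2 Velar Fronting: [yizbeke] → [yizbete]
3 Final Vowel Raising: [yizbete] → [yizbeti]
4 Intervocalic Voicing: [yizbeti] → [yizbedi]

[yizbedi]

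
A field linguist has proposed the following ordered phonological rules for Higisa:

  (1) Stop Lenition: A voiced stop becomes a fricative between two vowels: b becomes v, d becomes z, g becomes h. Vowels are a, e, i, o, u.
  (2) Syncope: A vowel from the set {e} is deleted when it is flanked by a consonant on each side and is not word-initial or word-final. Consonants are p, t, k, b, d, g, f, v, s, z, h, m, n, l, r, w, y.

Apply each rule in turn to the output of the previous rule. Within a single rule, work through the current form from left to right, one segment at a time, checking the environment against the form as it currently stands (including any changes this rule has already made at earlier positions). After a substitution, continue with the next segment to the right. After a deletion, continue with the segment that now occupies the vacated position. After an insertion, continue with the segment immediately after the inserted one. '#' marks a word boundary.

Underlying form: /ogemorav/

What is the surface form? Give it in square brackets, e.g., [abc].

[ohmorav]

(1) Stop Lenition: [ogemorav] → [ohemorav]
(2) Syncope: [ohemorav] → [ohmorav]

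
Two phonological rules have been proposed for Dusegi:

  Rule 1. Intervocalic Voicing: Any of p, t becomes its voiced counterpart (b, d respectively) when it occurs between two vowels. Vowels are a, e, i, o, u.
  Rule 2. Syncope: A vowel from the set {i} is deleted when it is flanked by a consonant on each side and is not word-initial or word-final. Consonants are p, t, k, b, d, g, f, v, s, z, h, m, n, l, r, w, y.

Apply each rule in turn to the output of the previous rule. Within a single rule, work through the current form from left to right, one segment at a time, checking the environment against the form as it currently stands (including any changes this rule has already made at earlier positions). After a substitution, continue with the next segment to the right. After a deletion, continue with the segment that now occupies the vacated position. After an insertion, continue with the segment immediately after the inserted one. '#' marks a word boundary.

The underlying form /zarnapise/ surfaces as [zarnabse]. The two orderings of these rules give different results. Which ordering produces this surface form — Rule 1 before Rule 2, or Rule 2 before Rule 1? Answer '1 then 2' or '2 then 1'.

Order 1 then 2:
  1 Intervocalic Voicing: [zarnapise] → [zarnabise]
  2 Syncope: [zarnabise] → [zarnabse]
  result: [zarnabse]
Order 2 then 1:
  2 Syncope: [zarnapise] → [zarnapse]
  1 Intervocalic Voicing: no change — [zarnapse]
  result: [zarnapse]

1 then 2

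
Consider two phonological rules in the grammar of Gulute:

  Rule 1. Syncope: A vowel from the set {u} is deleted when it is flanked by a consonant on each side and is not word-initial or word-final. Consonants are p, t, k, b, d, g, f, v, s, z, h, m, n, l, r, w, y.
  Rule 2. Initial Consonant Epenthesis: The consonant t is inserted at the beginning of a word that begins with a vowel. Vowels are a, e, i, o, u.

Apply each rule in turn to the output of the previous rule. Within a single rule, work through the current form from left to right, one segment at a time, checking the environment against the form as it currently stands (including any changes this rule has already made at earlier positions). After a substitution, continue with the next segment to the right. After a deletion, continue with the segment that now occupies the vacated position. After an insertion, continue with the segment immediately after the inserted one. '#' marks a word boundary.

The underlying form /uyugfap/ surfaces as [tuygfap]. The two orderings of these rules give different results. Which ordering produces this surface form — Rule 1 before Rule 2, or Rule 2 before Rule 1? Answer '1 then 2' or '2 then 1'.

Order 1 then 2:
  1 Syncope: [uyugfap] → [uygfap]
  2 Initial Consonant Epenthesis: [uygfap] → [tuygfap]
  result: [tuygfap]
Order 2 then 1:
  2 Initial Consonant Epenthesis: [uyugfap] → [tuyugfap]
  1 Syncope: [tuyugfap] → [tygfap]
  result: [tygfap]

1 then 2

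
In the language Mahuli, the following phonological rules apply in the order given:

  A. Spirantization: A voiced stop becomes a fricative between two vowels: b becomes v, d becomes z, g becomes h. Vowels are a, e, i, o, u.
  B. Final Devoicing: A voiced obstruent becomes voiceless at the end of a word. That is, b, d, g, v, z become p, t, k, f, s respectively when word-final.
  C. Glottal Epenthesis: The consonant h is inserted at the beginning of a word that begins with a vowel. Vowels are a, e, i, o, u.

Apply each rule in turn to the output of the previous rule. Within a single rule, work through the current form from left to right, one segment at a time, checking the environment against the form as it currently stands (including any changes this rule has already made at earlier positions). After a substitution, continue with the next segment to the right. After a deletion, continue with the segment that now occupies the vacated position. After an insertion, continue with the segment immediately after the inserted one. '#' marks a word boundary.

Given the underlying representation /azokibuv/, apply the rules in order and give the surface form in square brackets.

[hazokivuf]

A Spirantization: [azokibuv] → [azokivuv]
B Final Devoicing: [azokivuv] → [azokivuf]
C Glottal Epenthesis: [azokivuf] → [hazokivuf]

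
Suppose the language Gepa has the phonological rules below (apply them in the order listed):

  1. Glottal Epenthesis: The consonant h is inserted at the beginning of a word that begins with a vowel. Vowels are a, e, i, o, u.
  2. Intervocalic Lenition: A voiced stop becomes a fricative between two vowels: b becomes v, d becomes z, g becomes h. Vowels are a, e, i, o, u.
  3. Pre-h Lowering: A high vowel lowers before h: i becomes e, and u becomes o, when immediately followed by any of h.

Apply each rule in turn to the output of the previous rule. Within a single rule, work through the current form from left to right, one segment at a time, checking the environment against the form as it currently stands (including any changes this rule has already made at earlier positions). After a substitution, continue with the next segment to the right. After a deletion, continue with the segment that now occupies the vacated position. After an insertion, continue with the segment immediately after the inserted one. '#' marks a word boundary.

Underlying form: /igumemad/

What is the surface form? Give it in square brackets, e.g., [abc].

1 Glottal Epenthesis: [igumemad] → [higumemad]
2 Intervocalic Lenition: [higumemad] → [hihumemad]
3 Pre-h Lowering: [hihumemad] → [hehumemad]

[hehumemad]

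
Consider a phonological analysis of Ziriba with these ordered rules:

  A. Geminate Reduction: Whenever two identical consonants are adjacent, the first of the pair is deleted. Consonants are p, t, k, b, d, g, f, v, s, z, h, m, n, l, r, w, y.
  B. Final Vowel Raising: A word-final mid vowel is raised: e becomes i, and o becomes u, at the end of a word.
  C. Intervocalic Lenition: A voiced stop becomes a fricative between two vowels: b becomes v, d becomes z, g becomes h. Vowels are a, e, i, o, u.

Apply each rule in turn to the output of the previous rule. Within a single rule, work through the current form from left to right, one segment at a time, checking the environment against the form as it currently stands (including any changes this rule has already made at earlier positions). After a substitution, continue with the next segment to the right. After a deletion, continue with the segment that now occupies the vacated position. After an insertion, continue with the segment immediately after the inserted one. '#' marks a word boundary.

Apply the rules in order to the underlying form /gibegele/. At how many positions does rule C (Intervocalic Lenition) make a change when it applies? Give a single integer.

A Geminate Reduction: no change — [gibegele]
B Final Vowel Raising: [gibegele] → [gibegeli]
C Intervocalic Lenition: [gibegeli] → [giveheli]
Rule C changed 2 position(s).

2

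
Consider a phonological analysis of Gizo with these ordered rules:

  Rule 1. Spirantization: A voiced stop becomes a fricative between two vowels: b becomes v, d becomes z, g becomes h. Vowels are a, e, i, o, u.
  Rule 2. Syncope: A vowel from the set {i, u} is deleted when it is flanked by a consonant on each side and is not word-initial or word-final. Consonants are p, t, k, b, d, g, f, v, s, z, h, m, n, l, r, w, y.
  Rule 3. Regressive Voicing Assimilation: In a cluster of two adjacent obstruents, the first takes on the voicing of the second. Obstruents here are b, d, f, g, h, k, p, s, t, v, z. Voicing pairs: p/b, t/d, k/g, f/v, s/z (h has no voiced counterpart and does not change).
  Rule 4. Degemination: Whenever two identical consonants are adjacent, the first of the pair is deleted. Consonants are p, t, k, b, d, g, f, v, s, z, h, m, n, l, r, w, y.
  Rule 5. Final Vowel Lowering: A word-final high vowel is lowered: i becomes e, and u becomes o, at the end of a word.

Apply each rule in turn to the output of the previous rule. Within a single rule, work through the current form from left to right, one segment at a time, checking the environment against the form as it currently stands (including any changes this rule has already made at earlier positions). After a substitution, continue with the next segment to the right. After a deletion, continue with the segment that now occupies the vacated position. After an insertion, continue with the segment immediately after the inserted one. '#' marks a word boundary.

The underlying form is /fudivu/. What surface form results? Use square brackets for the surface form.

[vzvo]

Rule 1 Spirantization: [fudivu] → [fuzivu]
Rule 2 Syncope: [fuzivu] → [fzvu]
Rule 3 Regressive Voicing Assimilation: [fzvu] → [vzvu]
Rule 4 Degemination: no change — [vzvu]
Rule 5 Final Vowel Lowering: [vzvu] → [vzvo]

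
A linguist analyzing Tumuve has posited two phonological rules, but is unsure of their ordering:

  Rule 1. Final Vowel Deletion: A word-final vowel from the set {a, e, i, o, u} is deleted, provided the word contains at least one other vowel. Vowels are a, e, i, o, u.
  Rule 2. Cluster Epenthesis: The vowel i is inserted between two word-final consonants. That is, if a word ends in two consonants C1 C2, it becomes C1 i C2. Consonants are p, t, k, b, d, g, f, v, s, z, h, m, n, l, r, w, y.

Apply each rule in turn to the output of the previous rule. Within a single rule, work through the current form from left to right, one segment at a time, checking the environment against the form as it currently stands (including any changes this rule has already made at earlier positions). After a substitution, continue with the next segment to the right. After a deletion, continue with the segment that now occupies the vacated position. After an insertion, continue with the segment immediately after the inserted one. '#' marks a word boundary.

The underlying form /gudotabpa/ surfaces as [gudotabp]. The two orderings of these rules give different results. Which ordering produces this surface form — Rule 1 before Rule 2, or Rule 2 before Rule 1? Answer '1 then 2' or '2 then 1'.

2 then 1

Order 1 then 2:
  1 Final Vowel Deletion: [gudotabpa] → [gudotabp]
  2 Cluster Epenthesis: [gudotabp] → [gudotabip]
  result: [gudotabip]
Order 2 then 1:
  2 Cluster Epenthesis: no change — [gudotabpa]
  1 Final Vowel Deletion: [gudotabpa] → [gudotabp]
  result: [gudotabp]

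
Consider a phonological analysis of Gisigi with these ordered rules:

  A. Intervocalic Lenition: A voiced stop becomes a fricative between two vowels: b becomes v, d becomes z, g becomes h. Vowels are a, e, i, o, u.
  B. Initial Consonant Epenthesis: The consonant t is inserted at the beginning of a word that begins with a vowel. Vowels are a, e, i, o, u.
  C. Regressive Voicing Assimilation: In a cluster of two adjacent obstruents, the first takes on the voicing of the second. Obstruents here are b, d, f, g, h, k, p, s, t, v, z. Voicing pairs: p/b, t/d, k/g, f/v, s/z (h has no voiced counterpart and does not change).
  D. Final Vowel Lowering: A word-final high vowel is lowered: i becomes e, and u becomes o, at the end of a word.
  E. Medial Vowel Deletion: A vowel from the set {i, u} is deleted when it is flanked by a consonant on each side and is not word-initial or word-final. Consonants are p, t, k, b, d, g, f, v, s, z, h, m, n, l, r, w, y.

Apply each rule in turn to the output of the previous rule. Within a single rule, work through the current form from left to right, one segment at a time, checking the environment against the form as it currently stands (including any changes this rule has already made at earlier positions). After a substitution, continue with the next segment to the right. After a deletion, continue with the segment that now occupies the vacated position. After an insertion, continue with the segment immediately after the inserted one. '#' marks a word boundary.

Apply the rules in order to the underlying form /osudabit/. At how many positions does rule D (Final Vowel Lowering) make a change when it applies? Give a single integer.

0

A Intervocalic Lenition: [osudabit] → [osuzavit]
B Initial Consonant Epenthesis: [osuzavit] → [tosuzavit]
C Regressive Voicing Assimilation: no change — [tosuzavit]
D Final Vowel Lowering: no change — [tosuzavit]
E Medial Vowel Deletion: [tosuzavit] → [toszavt]
Rule D changed 0 position(s).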